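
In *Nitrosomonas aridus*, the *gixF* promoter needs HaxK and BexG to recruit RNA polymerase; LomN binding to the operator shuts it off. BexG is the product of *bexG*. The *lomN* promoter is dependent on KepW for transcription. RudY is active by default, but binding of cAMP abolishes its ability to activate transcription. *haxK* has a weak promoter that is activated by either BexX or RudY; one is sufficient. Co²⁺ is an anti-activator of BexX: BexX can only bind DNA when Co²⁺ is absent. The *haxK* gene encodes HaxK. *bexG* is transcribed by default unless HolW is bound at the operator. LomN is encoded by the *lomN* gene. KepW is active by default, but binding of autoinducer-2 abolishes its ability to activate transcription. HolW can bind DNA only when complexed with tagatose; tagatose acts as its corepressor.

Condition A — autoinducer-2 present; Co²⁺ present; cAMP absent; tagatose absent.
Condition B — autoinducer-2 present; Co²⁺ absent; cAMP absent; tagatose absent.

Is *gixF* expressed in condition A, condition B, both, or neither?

both

Condition A:
Autoinducer-2 is present, so KepW is inactive.
Required activator KepW is absent, so *lomN* is not transcribed.
So LomN is not produced.
Co²⁺ is present, so BexX is inactive.
cAMP is absent, so RudY is active.
Activator RudY is present, so *haxK* is transcribed.
So HaxK is produced and active.
Tagatose is absent, so HolW is inactive.
With no repressor bound, *bexG* is transcribed.
So BexG is produced and active.
No repressor is bound and HaxK and BexG are active, so *gixF* is transcribed.
→ *gixF* is ON in A.
Condition B:
Autoinducer-2 is present, so KepW is inactive.
Required activator KepW is absent, so *lomN* is not transcribed.
So LomN is not produced.
Co²⁺ is absent, so BexX is active.
cAMP is absent, so RudY is active.
Activator BexX is present, so *haxK* is transcribed.
So HaxK is produced and active.
Tagatose is absent, so HolW is inactive.
With no repressor bound, *bexG* is transcribed.
So BexG is produced and active.
No repressor is bound and HaxK and BexG are active, so *gixF* is transcribed.
→ *gixF* is ON in B.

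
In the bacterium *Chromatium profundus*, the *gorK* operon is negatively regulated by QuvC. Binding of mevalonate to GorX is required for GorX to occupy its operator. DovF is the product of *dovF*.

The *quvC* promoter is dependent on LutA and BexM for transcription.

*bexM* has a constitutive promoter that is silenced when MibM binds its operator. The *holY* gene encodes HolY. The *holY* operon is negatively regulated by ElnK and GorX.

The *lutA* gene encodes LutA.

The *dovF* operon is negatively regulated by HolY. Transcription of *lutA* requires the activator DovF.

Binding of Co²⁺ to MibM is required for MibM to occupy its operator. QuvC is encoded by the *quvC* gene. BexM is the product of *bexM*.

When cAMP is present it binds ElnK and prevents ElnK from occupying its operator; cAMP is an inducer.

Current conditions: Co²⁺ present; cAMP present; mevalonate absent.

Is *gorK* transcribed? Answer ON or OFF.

cAMP is present, so ElnK is inactive.
Mevalonate is absent, so GorX is inactive.
With no repressor bound, *holY* is transcribed.
So HolY is produced and active.
With repressor HolY bound, *dovF* is not transcribed.
So DovF is not produced.
Required activator DovF is absent, so *lutA* is not transcribed.
So LutA is not produced.
Co²⁺ is present, so MibM is active.
With repressor MibM bound, *bexM* is not transcribed.
So BexM is not produced.
Required activator LutA is absent, so *quvC* is not transcribed.
So QuvC is not produced.
With no repressor bound, *gorK* is transcribed.

ON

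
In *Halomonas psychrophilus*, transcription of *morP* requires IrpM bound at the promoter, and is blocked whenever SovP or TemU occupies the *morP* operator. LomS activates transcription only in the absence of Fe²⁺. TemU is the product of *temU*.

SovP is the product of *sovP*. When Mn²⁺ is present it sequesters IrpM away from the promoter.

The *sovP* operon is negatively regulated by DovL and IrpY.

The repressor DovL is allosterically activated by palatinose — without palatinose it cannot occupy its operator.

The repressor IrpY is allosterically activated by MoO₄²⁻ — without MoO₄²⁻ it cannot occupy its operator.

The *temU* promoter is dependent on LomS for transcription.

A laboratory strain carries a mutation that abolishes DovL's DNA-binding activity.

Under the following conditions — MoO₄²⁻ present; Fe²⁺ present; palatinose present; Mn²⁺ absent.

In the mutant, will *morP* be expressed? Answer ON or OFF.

Mn²⁺ is absent, so IrpM is active.
DovL is non-functional in this strain, so it has no effect.
MoO₄²⁻ is present, so IrpY is active.
With repressor IrpY bound, *sovP* is not transcribed.
So SovP is not produced.
Fe²⁺ is present, so LomS is inactive.
Required activator LomS is absent, so *temU* is not transcribed.
So TemU is not produced.
No repressor is bound and IrpM is active, so *morP* is transcribed.

ON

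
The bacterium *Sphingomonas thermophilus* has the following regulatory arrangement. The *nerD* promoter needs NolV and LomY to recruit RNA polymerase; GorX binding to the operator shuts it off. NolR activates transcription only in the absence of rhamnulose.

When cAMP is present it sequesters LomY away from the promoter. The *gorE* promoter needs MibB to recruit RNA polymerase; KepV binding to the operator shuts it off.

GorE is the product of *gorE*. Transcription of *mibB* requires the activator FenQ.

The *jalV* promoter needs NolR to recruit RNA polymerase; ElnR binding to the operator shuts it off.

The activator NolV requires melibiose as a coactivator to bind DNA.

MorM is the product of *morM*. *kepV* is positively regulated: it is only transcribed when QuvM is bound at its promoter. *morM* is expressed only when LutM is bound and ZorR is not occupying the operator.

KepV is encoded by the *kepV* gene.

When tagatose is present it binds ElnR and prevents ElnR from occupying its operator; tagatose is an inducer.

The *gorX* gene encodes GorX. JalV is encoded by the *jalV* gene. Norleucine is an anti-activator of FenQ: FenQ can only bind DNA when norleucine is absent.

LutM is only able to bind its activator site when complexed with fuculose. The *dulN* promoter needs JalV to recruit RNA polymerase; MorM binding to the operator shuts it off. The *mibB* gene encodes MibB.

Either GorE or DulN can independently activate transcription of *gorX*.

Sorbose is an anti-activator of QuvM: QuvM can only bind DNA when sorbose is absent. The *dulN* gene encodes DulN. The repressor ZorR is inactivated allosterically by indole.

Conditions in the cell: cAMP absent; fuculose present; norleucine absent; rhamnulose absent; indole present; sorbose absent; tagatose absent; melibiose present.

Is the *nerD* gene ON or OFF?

ON

Melibiose is present, so NolV is active.
Sorbose is absent, so QuvM is active.
No repressor is bound and QuvM is active, so *kepV* is transcribed.
So KepV is produced and active.
Norleucine is absent, so FenQ is active.
No repressor is bound and FenQ is active, so *mibB* is transcribed.
So MibB is produced and active.
With repressor KepV bound, *gorE* is not transcribed.
So GorE is not produced.
Indole is present, so ZorR is inactive.
Fuculose is present, so LutM is active.
No repressor is bound and LutM is active, so *morM* is transcribed.
So MorM is produced and active.
Tagatose is absent, so ElnR is active.
Rhamnulose is absent, so NolR is active.
With repressor ElnR bound, *jalV* is not transcribed.
So JalV is not produced.
With repressor MorM bound, *dulN* is not transcribed.
So DulN is not produced.
No activator is available at the *gorX* promoter, so *gorX* is not transcribed.
So GorX is not produced.
cAMP is absent, so LomY is active.
No repressor is bound and NolV and LomY are active, so *nerD* is transcribed.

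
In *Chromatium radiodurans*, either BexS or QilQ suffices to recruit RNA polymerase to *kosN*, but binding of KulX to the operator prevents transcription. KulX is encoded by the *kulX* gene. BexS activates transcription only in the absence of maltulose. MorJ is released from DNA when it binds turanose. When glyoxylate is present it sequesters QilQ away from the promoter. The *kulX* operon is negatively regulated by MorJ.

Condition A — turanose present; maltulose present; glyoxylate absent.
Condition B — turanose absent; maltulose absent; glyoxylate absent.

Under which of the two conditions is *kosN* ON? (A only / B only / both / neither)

B only

Condition A:
Turanose is present, so MorJ is inactive.
With no repressor bound, *kulX* is transcribed.
So KulX is produced and active.
Maltulose is present, so BexS is inactive.
Glyoxylate is absent, so QilQ is active.
With repressor KulX bound, *kosN* is not transcribed.
→ *kosN* is OFF in A.
Condition B:
Turanose is absent, so MorJ is active.
With repressor MorJ bound, *kulX* is not transcribed.
So KulX is not produced.
Maltulose is absent, so BexS is active.
Glyoxylate is absent, so QilQ is active.
Activator BexS is present, so *kosN* is transcribed.
→ *kosN* is ON in B.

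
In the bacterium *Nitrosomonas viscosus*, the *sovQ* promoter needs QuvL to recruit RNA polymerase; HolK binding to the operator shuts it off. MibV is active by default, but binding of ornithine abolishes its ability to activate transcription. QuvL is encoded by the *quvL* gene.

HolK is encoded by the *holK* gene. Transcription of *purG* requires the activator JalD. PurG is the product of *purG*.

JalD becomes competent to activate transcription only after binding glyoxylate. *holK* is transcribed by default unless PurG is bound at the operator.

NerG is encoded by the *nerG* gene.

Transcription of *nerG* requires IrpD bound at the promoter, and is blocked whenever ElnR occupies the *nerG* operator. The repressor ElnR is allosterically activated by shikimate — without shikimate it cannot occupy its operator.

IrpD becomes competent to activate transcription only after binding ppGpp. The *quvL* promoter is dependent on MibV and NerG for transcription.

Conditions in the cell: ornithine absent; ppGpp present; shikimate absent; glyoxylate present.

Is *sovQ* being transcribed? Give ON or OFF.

Ornithine is absent, so MibV is active.
ppGpp is present, so IrpD is active.
Shikimate is absent, so ElnR is inactive.
No repressor is bound and IrpD is active, so *nerG* is transcribed.
So NerG is produced and active.
No repressor is bound and MibV and NerG are active, so *quvL* is transcribed.
So QuvL is produced and active.
Glyoxylate is present, so JalD is active.
No repressor is bound and JalD is active, so *purG* is transcribed.
So PurG is produced and active.
With repressor PurG bound, *holK* is not transcribed.
So HolK is not produced.
No repressor is bound and QuvL is active, so *sovQ* is transcribed.

ON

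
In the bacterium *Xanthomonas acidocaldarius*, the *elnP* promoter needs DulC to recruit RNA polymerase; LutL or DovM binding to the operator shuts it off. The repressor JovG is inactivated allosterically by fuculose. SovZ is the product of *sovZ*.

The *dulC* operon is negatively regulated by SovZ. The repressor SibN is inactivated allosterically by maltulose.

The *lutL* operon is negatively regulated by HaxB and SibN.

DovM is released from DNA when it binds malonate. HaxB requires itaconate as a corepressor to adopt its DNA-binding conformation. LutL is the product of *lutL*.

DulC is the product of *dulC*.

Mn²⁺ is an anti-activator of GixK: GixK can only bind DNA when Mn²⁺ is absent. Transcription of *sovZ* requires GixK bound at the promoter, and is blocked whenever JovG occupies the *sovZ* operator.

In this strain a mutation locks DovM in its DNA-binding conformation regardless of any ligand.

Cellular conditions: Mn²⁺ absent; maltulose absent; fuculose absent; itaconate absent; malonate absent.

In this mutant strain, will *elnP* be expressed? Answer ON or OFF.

OFF

Itaconate is absent, so HaxB is inactive.
Maltulose is absent, so SibN is active.
With repressor SibN bound, *lutL* is not transcribed.
So LutL is not produced.
DovM is constitutively active in this strain.
Mn²⁺ is absent, so GixK is active.
Fuculose is absent, so JovG is active.
With repressor JovG bound, *sovZ* is not transcribed.
So SovZ is not produced.
With no repressor bound, *dulC* is transcribed.
So DulC is produced and active.
With repressor DovM bound, *elnP* is not transcribed.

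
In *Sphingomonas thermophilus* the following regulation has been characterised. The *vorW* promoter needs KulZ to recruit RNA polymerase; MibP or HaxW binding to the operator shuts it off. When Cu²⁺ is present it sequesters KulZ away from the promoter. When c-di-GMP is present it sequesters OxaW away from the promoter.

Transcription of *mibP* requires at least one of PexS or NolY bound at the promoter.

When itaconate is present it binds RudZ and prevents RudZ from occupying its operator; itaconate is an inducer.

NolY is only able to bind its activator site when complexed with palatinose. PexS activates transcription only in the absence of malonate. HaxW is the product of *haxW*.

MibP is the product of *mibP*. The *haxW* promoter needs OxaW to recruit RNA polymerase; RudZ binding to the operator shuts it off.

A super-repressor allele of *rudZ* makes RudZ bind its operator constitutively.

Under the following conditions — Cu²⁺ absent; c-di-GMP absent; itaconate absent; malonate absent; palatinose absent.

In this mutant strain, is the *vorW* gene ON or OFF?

Cu²⁺ is absent, so KulZ is active.
Malonate is absent, so PexS is active.
Palatinose is absent, so NolY is inactive.
Activator PexS is present, so *mibP* is transcribed.
So MibP is produced and active.
RudZ is constitutively active in this strain.
c-di-GMP is absent, so OxaW is active.
With repressor RudZ bound, *haxW* is not transcribed.
So HaxW is not produced.
With repressor MibP bound, *vorW* is not transcribed.

OFF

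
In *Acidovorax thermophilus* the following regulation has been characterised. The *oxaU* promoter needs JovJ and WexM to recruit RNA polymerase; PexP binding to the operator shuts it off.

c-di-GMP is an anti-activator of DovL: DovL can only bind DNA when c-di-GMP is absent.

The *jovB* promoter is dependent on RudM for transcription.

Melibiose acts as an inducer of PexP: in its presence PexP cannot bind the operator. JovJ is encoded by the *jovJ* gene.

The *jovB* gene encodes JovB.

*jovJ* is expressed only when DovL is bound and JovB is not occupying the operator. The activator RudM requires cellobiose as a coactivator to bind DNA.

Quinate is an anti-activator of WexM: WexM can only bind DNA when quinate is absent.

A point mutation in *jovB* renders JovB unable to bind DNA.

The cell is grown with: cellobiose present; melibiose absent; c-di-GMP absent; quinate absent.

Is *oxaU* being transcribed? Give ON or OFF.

JovB is non-functional in this strain, so it has no effect.
c-di-GMP is absent, so DovL is active.
No repressor is bound and DovL is active, so *jovJ* is transcribed.
So JovJ is produced and active.
Quinate is absent, so WexM is active.
Melibiose is absent, so PexP is active.
With repressor PexP bound, *oxaU* is not transcribed.

OFF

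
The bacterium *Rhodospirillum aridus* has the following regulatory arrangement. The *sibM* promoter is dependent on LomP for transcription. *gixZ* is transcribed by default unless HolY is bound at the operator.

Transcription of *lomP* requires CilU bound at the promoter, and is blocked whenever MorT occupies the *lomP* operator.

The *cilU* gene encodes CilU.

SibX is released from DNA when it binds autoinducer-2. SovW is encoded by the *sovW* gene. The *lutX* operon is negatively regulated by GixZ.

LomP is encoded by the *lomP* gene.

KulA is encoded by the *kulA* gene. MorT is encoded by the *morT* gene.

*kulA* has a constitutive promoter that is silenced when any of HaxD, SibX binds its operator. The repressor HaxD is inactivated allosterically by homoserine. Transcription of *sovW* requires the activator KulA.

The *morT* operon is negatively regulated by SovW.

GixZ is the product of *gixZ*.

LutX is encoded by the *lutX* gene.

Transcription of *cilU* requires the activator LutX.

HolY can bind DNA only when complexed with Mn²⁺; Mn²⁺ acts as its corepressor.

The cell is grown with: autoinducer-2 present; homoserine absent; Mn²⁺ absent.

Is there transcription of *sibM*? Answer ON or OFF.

OFF

Homoserine is absent, so HaxD is active.
Autoinducer-2 is present, so SibX is inactive.
With repressor HaxD bound, *kulA* is not transcribed.
So KulA is not produced.
Required activator KulA is absent, so *sovW* is not transcribed.
So SovW is not produced.
With no repressor bound, *morT* is transcribed.
So MorT is produced and active.
Mn²⁺ is absent, so HolY is inactive.
With no repressor bound, *gixZ* is transcribed.
So GixZ is produced and active.
With repressor GixZ bound, *lutX* is not transcribed.
So LutX is not produced.
Required activator LutX is absent, so *cilU* is not transcribed.
So CilU is not produced.
With repressor MorT bound, *lomP* is not transcribed.
So LomP is not produced.
Required activator LomP is absent, so *sibM* is not transcribed.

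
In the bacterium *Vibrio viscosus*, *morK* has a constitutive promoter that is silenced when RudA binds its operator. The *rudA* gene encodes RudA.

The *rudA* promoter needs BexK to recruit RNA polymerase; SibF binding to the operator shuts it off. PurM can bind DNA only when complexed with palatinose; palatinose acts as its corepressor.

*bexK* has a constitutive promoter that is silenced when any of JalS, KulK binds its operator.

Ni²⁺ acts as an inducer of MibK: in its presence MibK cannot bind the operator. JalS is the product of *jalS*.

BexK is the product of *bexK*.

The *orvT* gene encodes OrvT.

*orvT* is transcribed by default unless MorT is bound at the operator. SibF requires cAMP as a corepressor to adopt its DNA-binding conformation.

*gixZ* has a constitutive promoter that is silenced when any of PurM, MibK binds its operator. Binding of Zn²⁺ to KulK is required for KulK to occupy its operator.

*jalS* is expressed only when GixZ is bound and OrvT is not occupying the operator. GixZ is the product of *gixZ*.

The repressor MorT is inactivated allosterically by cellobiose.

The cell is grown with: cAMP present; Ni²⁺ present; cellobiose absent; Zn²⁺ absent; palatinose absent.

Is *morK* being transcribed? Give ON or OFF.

ON

Palatinose is absent, so PurM is inactive.
Ni²⁺ is present, so MibK is inactive.
With no repressor bound, *gixZ* is transcribed.
So GixZ is produced and active.
Cellobiose is absent, so MorT is active.
With repressor MorT bound, *orvT* is not transcribed.
So OrvT is not produced.
No repressor is bound and GixZ is active, so *jalS* is transcribed.
So JalS is produced and active.
Zn²⁺ is absent, so KulK is inactive.
With repressor JalS bound, *bexK* is not transcribed.
So BexK is not produced.
cAMP is present, so SibF is active.
With repressor SibF bound, *rudA* is not transcribed.
So RudA is not produced.
With no repressor bound, *morK* is transcribed.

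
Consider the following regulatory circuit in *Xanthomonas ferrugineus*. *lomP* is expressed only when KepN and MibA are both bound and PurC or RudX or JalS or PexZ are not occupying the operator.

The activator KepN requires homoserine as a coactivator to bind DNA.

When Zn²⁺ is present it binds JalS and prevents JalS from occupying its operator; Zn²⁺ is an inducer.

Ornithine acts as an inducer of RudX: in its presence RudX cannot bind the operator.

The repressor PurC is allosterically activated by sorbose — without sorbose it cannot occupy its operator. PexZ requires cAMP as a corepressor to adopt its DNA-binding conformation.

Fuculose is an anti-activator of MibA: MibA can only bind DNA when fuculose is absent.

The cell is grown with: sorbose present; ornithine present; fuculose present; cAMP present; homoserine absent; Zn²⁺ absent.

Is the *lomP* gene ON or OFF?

OFF

Sorbose is present, so PurC is active.
Ornithine is present, so RudX is inactive.
Homoserine is absent, so KepN is inactive.
Fuculose is present, so MibA is inactive.
Zn²⁺ is absent, so JalS is active.
cAMP is present, so PexZ is active.
With repressor PurC bound, *lomP* is not transcribed.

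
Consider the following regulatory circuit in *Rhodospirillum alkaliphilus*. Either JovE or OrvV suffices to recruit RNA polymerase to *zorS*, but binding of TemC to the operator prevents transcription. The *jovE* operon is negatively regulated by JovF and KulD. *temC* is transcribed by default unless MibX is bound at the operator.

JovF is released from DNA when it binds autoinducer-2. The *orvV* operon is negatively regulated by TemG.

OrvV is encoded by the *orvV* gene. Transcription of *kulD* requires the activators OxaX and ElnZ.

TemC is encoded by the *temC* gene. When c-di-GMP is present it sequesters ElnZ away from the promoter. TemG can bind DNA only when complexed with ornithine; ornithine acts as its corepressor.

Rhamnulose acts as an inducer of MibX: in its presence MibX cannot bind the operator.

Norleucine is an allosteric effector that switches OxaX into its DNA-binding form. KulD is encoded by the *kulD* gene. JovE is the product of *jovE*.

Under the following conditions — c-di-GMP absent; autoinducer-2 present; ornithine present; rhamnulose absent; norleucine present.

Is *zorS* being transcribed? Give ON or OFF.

OFF

Rhamnulose is absent, so MibX is active.
With repressor MibX bound, *temC* is not transcribed.
So TemC is not produced.
Autoinducer-2 is present, so JovF is inactive.
Norleucine is present, so OxaX is active.
c-di-GMP is absent, so ElnZ is active.
No repressor is bound and OxaX and ElnZ are active, so *kulD* is transcribed.
So KulD is produced and active.
With repressor KulD bound, *jovE* is not transcribed.
So JovE is not produced.
Ornithine is present, so TemG is active.
With repressor TemG bound, *orvV* is not transcribed.
So OrvV is not produced.
No activator is available at the *zorS* promoter, so *zorS* is not transcribed.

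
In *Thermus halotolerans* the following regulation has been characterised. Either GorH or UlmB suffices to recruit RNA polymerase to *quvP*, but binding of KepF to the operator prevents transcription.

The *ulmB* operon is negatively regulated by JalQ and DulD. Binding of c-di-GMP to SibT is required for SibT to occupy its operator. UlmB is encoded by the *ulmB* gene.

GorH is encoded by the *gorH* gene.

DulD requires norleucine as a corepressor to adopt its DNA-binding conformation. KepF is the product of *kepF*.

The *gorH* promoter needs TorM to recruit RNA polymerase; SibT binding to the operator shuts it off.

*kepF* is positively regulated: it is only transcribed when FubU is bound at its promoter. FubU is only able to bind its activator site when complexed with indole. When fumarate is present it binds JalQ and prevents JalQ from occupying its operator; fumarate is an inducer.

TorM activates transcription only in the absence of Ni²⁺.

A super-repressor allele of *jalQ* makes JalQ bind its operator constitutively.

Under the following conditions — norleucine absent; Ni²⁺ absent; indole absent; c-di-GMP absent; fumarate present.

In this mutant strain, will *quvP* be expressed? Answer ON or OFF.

Ni²⁺ is absent, so TorM is active.
c-di-GMP is absent, so SibT is inactive.
No repressor is bound and TorM is active, so *gorH* is transcribed.
So GorH is produced and active.
Indole is absent, so FubU is inactive.
Required activator FubU is absent, so *kepF* is not transcribed.
So KepF is not produced.
JalQ is constitutively active in this strain.
Norleucine is absent, so DulD is inactive.
With repressor JalQ bound, *ulmB* is not transcribed.
So UlmB is not produced.
Activator GorH is present, so *quvP* is transcribed.

ON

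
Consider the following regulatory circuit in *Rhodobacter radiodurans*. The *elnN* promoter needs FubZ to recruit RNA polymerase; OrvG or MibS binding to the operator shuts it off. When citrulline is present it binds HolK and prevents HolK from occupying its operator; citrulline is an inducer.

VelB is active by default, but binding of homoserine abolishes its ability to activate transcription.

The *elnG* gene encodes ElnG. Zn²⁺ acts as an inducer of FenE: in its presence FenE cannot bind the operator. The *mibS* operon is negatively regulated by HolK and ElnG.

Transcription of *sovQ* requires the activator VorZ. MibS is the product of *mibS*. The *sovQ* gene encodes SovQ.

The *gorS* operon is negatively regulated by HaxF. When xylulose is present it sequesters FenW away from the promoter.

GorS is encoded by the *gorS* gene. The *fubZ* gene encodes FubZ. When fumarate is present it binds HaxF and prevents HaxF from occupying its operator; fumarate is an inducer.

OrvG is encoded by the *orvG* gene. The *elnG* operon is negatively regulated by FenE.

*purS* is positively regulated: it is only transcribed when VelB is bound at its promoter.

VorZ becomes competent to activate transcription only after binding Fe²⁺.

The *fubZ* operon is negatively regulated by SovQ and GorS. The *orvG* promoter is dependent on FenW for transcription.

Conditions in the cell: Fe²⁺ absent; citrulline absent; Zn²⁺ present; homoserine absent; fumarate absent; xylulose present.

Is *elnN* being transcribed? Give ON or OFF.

ON

Fe²⁺ is absent, so VorZ is inactive.
Required activator VorZ is absent, so *sovQ* is not transcribed.
So SovQ is not produced.
Fumarate is absent, so HaxF is active.
With repressor HaxF bound, *gorS* is not transcribed.
So GorS is not produced.
With no repressor bound, *fubZ* is transcribed.
So FubZ is produced and active.
Xylulose is present, so FenW is inactive.
Required activator FenW is absent, so *orvG* is not transcribed.
So OrvG is not produced.
Citrulline is absent, so HolK is active.
Zn²⁺ is present, so FenE is inactive.
With no repressor bound, *elnG* is transcribed.
So ElnG is produced and active.
With repressor HolK bound, *mibS* is not transcribed.
So MibS is not produced.
No repressor is bound and FubZ is active, so *elnN* is transcribed.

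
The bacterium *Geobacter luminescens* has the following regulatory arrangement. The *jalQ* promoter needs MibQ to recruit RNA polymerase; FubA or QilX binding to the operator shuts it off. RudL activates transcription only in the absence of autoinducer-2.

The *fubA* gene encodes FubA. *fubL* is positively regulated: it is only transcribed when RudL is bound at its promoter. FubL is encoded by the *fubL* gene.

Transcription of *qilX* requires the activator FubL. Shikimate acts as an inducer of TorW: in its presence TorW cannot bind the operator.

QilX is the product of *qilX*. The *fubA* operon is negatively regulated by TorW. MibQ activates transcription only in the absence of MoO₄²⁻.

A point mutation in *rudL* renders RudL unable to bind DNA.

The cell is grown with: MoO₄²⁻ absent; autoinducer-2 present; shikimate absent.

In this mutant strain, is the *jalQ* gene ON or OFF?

MoO₄²⁻ is absent, so MibQ is active.
Shikimate is absent, so TorW is active.
With repressor TorW bound, *fubA* is not transcribed.
So FubA is not produced.
RudL is non-functional in this strain, so it has no effect.
Required activator RudL is absent, so *fubL* is not transcribed.
So FubL is not produced.
Required activator FubL is absent, so *qilX* is not transcribed.
So QilX is not produced.
No repressor is bound and MibQ is active, so *jalQ* is transcribed.

ON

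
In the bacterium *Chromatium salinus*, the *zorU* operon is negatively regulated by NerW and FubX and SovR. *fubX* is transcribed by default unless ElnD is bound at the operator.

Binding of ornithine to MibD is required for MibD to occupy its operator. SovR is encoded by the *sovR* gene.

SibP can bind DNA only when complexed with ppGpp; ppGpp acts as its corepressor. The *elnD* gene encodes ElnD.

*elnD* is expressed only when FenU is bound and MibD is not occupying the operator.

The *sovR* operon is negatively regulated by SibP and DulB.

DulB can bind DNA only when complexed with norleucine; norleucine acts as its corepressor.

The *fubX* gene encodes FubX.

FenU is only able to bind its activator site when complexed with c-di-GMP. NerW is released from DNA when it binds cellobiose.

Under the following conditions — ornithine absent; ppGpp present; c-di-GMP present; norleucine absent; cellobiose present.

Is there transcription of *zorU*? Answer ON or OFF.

Cellobiose is present, so NerW is inactive.
c-di-GMP is present, so FenU is active.
Ornithine is absent, so MibD is inactive.
No repressor is bound and FenU is active, so *elnD* is transcribed.
So ElnD is produced and active.
With repressor ElnD bound, *fubX* is not transcribed.
So FubX is not produced.
ppGpp is present, so SibP is active.
Norleucine is absent, so DulB is inactive.
With repressor SibP bound, *sovR* is not transcribed.
So SovR is not produced.
With no repressor bound, *zorU* is transcribed.

ON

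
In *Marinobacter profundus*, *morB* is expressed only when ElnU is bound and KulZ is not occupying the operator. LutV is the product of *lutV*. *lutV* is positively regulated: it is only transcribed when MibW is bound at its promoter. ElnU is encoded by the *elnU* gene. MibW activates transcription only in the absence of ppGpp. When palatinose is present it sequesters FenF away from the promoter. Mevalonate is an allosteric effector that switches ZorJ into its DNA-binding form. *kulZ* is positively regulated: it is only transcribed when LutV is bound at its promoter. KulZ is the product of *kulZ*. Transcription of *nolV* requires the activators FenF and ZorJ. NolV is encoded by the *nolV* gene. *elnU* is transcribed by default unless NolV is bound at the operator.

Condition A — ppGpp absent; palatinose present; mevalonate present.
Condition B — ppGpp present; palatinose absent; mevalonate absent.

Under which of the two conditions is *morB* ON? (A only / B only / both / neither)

B only

Condition A:
ppGpp is absent, so MibW is active.
No repressor is bound and MibW is active, so *lutV* is transcribed.
So LutV is produced and active.
No repressor is bound and LutV is active, so *kulZ* is transcribed.
So KulZ is produced and active.
Palatinose is present, so FenF is inactive.
Mevalonate is present, so ZorJ is active.
Required activator FenF is absent, so *nolV* is not transcribed.
So NolV is not produced.
With no repressor bound, *elnU* is transcribed.
So ElnU is produced and active.
With repressor KulZ bound, *morB* is not transcribed.
→ *morB* is OFF in A.
Condition B:
ppGpp is present, so MibW is inactive.
Required activator MibW is absent, so *lutV* is not transcribed.
So LutV is not produced.
Required activator LutV is absent, so *kulZ* is not transcribed.
So KulZ is not produced.
Palatinose is absent, so FenF is active.
Mevalonate is absent, so ZorJ is inactive.
Required activator ZorJ is absent, so *nolV* is not transcribed.
So NolV is not produced.
With no repressor bound, *elnU* is transcribed.
So ElnU is produced and active.
No repressor is bound and ElnU is active, so *morB* is transcribed.
→ *morB* is ON in B.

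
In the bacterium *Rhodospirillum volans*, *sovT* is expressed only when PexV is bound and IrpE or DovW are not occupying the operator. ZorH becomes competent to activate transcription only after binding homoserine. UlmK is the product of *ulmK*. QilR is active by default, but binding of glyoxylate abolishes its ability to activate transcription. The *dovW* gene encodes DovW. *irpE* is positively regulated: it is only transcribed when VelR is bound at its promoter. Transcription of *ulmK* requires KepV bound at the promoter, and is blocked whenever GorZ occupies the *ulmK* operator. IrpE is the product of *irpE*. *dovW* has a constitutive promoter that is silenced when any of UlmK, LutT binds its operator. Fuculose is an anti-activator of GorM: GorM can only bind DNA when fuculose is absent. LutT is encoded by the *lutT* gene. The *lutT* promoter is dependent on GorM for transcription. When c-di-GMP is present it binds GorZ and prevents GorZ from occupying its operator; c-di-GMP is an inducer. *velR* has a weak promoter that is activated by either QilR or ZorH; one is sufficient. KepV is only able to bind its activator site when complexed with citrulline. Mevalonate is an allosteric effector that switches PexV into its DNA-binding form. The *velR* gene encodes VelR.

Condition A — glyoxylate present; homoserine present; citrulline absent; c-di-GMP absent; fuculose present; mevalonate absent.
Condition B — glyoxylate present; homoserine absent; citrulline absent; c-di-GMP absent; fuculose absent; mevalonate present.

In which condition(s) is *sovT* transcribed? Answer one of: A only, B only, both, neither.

B only

Condition A:
Glyoxylate is present, so QilR is inactive.
Homoserine is present, so ZorH is active.
Activator ZorH is present, so *velR* is transcribed.
So VelR is produced and active.
No repressor is bound and VelR is active, so *irpE* is transcribed.
So IrpE is produced and active.
Citrulline is absent, so KepV is inactive.
c-di-GMP is absent, so GorZ is active.
With repressor GorZ bound, *ulmK* is not transcribed.
So UlmK is not produced.
Fuculose is present, so GorM is inactive.
Required activator GorM is absent, so *lutT* is not transcribed.
So LutT is not produced.
With no repressor bound, *dovW* is transcribed.
So DovW is produced and active.
Mevalonate is absent, so PexV is inactive.
With repressor IrpE bound, *sovT* is not transcribed.
→ *sovT* is OFF in A.
Condition B:
Glyoxylate is present, so QilR is inactive.
Homoserine is absent, so ZorH is inactive.
No activator is available at the *velR* promoter, so *velR* is not transcribed.
So VelR is not produced.
Required activator VelR is absent, so *irpE* is not transcribed.
So IrpE is not produced.
Citrulline is absent, so KepV is inactive.
c-di-GMP is absent, so GorZ is active.
With repressor GorZ bound, *ulmK* is not transcribed.
So UlmK is not produced.
Fuculose is absent, so GorM is active.
No repressor is bound and GorM is active, so *lutT* is transcribed.
So LutT is produced and active.
With repressor LutT bound, *dovW* is not transcribed.
So DovW is not produced.
Mevalonate is present, so PexV is active.
No repressor is bound and PexV is active, so *sovT* is transcribed.
→ *sovT* is ON in B.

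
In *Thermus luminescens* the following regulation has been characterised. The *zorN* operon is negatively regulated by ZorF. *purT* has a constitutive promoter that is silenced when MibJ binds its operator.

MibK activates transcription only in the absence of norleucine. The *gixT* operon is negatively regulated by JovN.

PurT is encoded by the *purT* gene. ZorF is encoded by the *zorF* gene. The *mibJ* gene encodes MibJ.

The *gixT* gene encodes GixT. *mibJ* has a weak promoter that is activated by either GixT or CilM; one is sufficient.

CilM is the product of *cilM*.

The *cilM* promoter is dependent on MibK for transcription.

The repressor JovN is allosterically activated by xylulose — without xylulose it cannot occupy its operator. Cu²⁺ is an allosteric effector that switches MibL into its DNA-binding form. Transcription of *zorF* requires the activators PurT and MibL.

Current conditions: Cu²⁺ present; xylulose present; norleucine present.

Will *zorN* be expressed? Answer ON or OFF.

Xylulose is present, so JovN is active.
With repressor JovN bound, *gixT* is not transcribed.
So GixT is not produced.
Norleucine is present, so MibK is inactive.
Required activator MibK is absent, so *cilM* is not transcribed.
So CilM is not produced.
No activator is available at the *mibJ* promoter, so *mibJ* is not transcribed.
So MibJ is not produced.
With no repressor bound, *purT* is transcribed.
So PurT is produced and active.
Cu²⁺ is present, so MibL is active.
No repressor is bound and PurT and MibL are active, so *zorF* is transcribed.
So ZorF is produced and active.
With repressor ZorF bound, *zorN* is not transcribed.

OFF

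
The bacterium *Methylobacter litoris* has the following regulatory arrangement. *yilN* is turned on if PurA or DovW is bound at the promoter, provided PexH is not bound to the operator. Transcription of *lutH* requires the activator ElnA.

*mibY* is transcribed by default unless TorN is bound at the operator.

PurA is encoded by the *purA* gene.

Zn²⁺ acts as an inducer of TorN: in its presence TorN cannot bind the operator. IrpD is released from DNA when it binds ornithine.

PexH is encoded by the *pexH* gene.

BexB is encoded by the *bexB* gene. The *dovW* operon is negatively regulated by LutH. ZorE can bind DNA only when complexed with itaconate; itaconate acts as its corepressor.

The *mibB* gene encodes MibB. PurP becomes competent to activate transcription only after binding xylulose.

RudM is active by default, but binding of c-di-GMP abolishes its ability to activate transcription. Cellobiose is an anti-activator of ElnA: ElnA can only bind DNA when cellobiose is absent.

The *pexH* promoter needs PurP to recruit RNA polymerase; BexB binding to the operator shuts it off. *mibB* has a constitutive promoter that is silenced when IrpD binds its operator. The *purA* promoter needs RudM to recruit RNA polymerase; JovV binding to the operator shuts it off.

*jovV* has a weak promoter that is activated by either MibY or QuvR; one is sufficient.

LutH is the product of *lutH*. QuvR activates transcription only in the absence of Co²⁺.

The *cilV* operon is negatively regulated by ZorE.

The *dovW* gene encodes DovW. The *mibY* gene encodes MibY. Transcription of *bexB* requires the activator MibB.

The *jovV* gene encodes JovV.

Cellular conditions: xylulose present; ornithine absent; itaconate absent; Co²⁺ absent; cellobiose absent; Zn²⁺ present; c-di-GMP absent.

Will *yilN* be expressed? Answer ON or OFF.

Zn²⁺ is present, so TorN is inactive.
With no repressor bound, *mibY* is transcribed.
So MibY is produced and active.
Co²⁺ is absent, so QuvR is active.
Activator MibY is present, so *jovV* is transcribed.
So JovV is produced and active.
c-di-GMP is absent, so RudM is active.
With repressor JovV bound, *purA* is not transcribed.
So PurA is not produced.
Xylulose is present, so PurP is active.
Ornithine is absent, so IrpD is active.
With repressor IrpD bound, *mibB* is not transcribed.
So MibB is not produced.
Required activator MibB is absent, so *bexB* is not transcribed.
So BexB is not produced.
No repressor is bound and PurP is active, so *pexH* is transcribed.
So PexH is produced and active.
Cellobiose is absent, so ElnA is active.
No repressor is bound and ElnA is active, so *lutH* is transcribed.
So LutH is produced and active.
With repressor LutH bound, *dovW* is not transcribed.
So DovW is not produced.
With repressor PexH bound, *yilN* is not transcribed.

OFF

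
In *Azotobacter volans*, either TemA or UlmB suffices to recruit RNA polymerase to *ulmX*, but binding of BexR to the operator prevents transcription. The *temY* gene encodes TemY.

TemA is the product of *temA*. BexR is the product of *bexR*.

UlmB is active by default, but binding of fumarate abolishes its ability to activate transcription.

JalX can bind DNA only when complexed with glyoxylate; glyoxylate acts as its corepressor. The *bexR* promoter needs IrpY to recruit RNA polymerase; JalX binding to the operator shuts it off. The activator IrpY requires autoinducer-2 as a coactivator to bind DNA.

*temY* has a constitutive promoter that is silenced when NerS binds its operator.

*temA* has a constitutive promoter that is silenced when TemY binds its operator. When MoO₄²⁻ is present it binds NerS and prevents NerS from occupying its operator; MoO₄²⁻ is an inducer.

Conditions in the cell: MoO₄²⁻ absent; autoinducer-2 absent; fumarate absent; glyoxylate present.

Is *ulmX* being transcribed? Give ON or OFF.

MoO₄²⁻ is absent, so NerS is active.
With repressor NerS bound, *temY* is not transcribed.
So TemY is not produced.
With no repressor bound, *temA* is transcribed.
So TemA is produced and active.
Glyoxylate is present, so JalX is active.
Autoinducer-2 is absent, so IrpY is inactive.
With repressor JalX bound, *bexR* is not transcribed.
So BexR is not produced.
Fumarate is absent, so UlmB is active.
Activator TemA is present, so *ulmX* is transcribed.

ON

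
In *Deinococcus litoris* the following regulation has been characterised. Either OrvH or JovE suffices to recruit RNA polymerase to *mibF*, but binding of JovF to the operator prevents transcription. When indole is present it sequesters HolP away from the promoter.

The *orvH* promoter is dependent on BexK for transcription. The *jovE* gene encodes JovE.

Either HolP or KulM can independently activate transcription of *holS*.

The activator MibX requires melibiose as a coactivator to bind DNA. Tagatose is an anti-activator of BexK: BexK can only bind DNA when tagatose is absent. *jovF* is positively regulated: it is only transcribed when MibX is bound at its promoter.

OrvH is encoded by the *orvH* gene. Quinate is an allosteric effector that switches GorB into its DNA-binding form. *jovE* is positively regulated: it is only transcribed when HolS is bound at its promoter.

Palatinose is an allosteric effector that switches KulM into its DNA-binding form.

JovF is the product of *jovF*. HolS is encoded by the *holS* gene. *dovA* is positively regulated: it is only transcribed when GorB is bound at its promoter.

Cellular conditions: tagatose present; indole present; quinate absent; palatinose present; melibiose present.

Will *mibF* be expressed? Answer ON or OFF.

OFF

Tagatose is present, so BexK is inactive.
Required activator BexK is absent, so *orvH* is not transcribed.
So OrvH is not produced.
Melibiose is present, so MibX is active.
No repressor is bound and MibX is active, so *jovF* is transcribed.
So JovF is produced and active.
Indole is present, so HolP is inactive.
Palatinose is present, so KulM is active.
Activator KulM is present, so *holS* is transcribed.
So HolS is produced and active.
No repressor is bound and HolS is active, so *jovE* is transcribed.
So JovE is produced and active.
With repressor JovF bound, *mibF* is not transcribed.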